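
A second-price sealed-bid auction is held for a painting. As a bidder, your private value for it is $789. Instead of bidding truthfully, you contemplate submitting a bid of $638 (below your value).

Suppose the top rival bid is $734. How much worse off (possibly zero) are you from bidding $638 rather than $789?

$55

Bidding your value $789: you win (since $789 > $734) and pay $734. Payoff $55.
Bidding $638: you lose. Payoff $0.
The competing bid $734 lies between your shaded bid and your value, so underbidding forfeits an item you could have won at a profitable price.
Loss from deviating = $55 − ($0) = $55.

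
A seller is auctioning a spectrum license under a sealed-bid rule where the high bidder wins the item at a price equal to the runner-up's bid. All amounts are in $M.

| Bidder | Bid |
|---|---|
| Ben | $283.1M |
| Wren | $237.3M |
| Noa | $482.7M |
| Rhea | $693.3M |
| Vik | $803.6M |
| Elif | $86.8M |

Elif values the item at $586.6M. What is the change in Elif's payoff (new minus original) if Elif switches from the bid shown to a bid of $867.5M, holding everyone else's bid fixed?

−$217M

The highest bid among the other bidders is $803.6M; Elif's bid doesn't change that.
Original bid $86.8M: Elif is not highest (top rival bid is $803.6M); payoff $0M.
Alternative bid $867.5M: Elif is highest, pays the top rival bid $803.6M; payoff $586.6M − $803.6M = −$217M.
Change in payoff = −$217M − ($0M) = −$217M.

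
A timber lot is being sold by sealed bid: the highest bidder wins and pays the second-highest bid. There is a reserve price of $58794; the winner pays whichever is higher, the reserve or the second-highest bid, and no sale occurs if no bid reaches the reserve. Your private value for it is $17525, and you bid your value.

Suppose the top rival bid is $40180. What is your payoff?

$0

Your bid $17525 is below the highest competing bid $40180, so you lose. Payoff $0.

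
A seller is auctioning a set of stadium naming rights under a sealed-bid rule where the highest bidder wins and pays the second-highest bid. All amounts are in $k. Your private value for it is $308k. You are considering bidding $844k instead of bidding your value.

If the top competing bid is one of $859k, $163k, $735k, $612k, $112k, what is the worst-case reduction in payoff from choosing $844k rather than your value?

$427k

$859k: same outcome either way → loss $0k.
$163k: same outcome either way → loss $0k.
$735k: truthful gives $0k, deviation gives −$427k → loss $427k.
$612k: truthful gives $0k, deviation gives −$304k → loss $304k.
$112k: same outcome either way → loss $0k.
Maximum loss: $427k.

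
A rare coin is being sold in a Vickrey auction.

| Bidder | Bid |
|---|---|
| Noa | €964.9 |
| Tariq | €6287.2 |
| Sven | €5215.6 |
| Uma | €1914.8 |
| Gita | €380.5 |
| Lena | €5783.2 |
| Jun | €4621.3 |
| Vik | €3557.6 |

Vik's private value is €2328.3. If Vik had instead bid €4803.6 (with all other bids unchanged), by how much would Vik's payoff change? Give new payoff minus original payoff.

€0

The highest bid among the other bidders is €6287.2; Vik's bid doesn't change that.
Original bid €3557.6: Vik is not highest (top rival bid is €6287.2); payoff €0.
Alternative bid €4803.6: Vik is not highest (top rival bid is €6287.2); payoff €0.
Change in payoff = €0 − (€0) = €0.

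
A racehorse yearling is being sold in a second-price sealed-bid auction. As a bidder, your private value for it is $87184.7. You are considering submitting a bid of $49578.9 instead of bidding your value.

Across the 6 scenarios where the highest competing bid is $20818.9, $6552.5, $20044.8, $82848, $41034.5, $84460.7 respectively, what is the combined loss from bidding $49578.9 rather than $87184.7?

$7060.7

The deviation costs you only when the competing bid falls strictly between $49578.9 and $87184.7; elsewhere both bids give the same outcome.
$20818.9: outcomes coincide → loss $0.
$6552.5: outcomes coincide → loss $0.
$20044.8: outcomes coincide → loss $0.
$82848: truthful payoff $4336.7, deviation payoff $0 → loss $4336.7.
$41034.5: outcomes coincide → loss $0.
$84460.7: truthful payoff $2724, deviation payoff $0 → loss $2724.
Total loss = $4336.7 + $2724 = $7060.7.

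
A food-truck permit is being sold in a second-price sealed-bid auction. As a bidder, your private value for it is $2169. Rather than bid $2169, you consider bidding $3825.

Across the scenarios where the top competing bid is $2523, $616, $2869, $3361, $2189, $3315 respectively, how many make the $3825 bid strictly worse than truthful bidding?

5

The deviation hurts exactly when the highest competing bid lies strictly between $2169 and $3825 — overbidding then wins at a price above your value.
$2523: inside the interval → strictly worse (loss $354).
$616: below both → same outcome either way.
$2869: inside the interval → strictly worse (loss $700).
$3361: inside the interval → strictly worse (loss $1192).
$2189: inside the interval → strictly worse (loss $20).
$3315: inside the interval → strictly worse (loss $1146).
Count: 5.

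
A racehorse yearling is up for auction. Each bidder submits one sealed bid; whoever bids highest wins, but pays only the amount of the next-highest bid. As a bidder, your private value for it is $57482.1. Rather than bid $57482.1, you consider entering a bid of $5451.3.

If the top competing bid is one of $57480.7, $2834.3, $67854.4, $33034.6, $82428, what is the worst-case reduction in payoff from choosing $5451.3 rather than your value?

$57480.7: truthful gives $1.4, deviation gives $0 → loss $1.4.
$2834.3: same outcome either way → loss $0.
$67854.4: same outcome either way → loss $0.
$33034.6: truthful gives $24447.5, deviation gives $0 → loss $24447.5.
$82428: same outcome either way → loss $0.
Maximum loss: $24447.5.

$24447.5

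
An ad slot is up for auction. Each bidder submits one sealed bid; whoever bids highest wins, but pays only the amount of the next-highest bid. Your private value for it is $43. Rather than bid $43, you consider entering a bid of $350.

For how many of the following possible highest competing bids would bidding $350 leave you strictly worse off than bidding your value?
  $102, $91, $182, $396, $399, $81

The deviation hurts exactly when the highest competing bid lies strictly between $43 and $350 — overbidding then wins at a price above your value.
$102: inside the interval → strictly worse (loss $59).
$91: inside the interval → strictly worse (loss $48).
$182: inside the interval → strictly worse (loss $139).
$396: above both → same outcome either way.
$399: above both → same outcome either way.
$81: inside the interval → strictly worse (loss $38).
Count: 4.

4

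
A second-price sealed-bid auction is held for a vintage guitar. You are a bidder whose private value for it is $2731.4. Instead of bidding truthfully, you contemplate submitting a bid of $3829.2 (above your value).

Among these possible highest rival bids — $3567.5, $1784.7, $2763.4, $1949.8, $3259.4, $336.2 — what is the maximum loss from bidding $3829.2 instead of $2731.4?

$836.1

$3567.5: truthful gives $0, deviation gives −$836.1 → loss $836.1.
$1784.7: same outcome either way → loss $0.
$2763.4: truthful gives $0, deviation gives −$32 → loss $32.
$1949.8: same outcome either way → loss $0.
$3259.4: truthful gives $0, deviation gives −$528 → loss $528.
$336.2: same outcome either way → loss $0.
Maximum loss: $836.1.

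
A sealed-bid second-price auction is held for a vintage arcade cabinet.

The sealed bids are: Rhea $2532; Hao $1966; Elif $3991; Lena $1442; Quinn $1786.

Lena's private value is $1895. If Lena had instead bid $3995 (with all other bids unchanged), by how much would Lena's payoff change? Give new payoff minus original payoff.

−$2096

The highest bid among the other bidders is $3991; Lena's bid doesn't change that.
Original bid $1442: Lena is not highest (top rival bid is $3991); payoff $0.
Alternative bid $3995: Lena is highest, pays the top rival bid $3991; payoff $1895 − $3991 = −$2096.
Change in payoff = −$2096 − ($0) = −$2096.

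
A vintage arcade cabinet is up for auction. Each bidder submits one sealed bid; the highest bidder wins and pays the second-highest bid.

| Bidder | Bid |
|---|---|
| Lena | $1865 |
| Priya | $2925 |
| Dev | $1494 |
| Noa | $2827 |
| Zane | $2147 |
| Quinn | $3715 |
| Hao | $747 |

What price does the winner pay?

$2925

Highest bid: Quinn at $3715, so Quinn wins.
Second-highest bid: Priya at $2925 — that is the price the winner pays.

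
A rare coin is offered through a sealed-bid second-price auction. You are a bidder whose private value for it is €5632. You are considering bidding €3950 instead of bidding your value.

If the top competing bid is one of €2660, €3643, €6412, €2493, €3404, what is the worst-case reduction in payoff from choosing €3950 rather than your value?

€0

€2660: same outcome either way → loss €0.
€3643: same outcome either way → loss €0.
€6412: same outcome either way → loss €0.
€2493: same outcome either way → loss €0.
€3404: same outcome either way → loss €0.
Maximum loss: €0.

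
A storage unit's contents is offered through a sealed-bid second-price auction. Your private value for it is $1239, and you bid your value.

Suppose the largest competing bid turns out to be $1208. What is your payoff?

$31

Your bid $1239 exceeds the highest competing bid $1208, so you win.
In a second-price auction the winner pays the second-highest bid, $1208.
Payoff = value − price = $1239 − $1208 = $31.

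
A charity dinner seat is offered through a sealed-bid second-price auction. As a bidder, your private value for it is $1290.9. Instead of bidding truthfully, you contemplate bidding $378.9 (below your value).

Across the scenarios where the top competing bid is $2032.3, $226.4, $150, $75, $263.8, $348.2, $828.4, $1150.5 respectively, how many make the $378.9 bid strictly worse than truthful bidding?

The deviation hurts exactly when the highest competing bid lies strictly between $378.9 and $1290.9 — underbidding then forfeits a profitable win.
$2032.3: above both → same outcome either way.
$226.4: below both → same outcome either way.
$150: below both → same outcome either way.
$75: below both → same outcome either way.
$263.8: below both → same outcome either way.
$348.2: below both → same outcome either way.
$828.4: inside the interval → strictly worse (loss $462.5).
$1150.5: inside the interval → strictly worse (loss $140.4).
Count: 2.

2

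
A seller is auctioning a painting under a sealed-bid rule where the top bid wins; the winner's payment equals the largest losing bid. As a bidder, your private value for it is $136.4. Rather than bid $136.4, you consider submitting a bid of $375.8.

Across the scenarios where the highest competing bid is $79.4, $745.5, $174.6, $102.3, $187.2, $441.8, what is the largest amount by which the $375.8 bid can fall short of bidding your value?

$79.4: same outcome either way → loss $0.
$745.5: same outcome either way → loss $0.
$174.6: truthful gives $0, deviation gives −$38.2 → loss $38.2.
$102.3: same outcome either way → loss $0.
$187.2: truthful gives $0, deviation gives −$50.8 → loss $50.8.
$441.8: same outcome either way → loss $0.
Maximum loss: $50.8.

$50.8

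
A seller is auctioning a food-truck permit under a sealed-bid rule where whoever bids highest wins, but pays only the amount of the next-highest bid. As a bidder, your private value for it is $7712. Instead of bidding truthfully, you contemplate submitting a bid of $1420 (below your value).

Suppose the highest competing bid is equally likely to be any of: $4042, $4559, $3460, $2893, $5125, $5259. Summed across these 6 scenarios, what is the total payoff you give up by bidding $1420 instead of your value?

The deviation costs you only when the competing bid falls strictly between $1420 and $7712; elsewhere both bids give the same outcome.
$4042: truthful payoff $3670, deviation payoff $0 → loss $3670.
$4559: truthful payoff $3153, deviation payoff $0 → loss $3153.
$3460: truthful payoff $4252, deviation payoff $0 → loss $4252.
$2893: truthful payoff $4819, deviation payoff $0 → loss $4819.
$5125: truthful payoff $2587, deviation payoff $0 → loss $2587.
$5259: truthful payoff $2453, deviation payoff $0 → loss $2453.
Total loss = $3670 + $3153 + $4252 + $4819 + $2587 + $2453 = $20934.

$20934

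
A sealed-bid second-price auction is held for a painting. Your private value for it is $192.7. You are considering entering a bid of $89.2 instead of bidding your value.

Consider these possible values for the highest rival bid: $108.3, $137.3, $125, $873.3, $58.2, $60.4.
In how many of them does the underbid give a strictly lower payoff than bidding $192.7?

3

The deviation hurts exactly when the highest competing bid lies strictly between $89.2 and $192.7 — underbidding then forfeits a profitable win.
$108.3: inside the interval → strictly worse (loss $84.4).
$137.3: inside the interval → strictly worse (loss $55.4).
$125: inside the interval → strictly worse (loss $67.7).
$873.3: above both → same outcome either way.
$58.2: below both → same outcome either way.
$60.4: below both → same outcome either way.
Count: 3.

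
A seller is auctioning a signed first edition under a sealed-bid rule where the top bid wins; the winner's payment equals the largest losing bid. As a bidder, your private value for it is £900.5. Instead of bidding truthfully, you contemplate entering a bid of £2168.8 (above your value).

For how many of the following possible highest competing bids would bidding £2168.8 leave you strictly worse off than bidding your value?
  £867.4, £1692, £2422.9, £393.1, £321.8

1

The deviation hurts exactly when the highest competing bid lies strictly between £900.5 and £2168.8 — overbidding then wins at a price above your value.
£867.4: below both → same outcome either way.
£1692: inside the interval → strictly worse (loss £791.5).
£2422.9: above both → same outcome either way.
£393.1: below both → same outcome either way.
£321.8: below both → same outcome either way.
Count: 1.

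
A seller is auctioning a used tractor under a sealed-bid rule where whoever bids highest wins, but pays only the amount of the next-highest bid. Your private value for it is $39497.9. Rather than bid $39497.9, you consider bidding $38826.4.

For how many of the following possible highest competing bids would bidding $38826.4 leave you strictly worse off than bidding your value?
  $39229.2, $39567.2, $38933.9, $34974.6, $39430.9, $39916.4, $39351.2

The deviation hurts exactly when the highest competing bid lies strictly between $38826.4 and $39497.9 — underbidding then forfeits a profitable win.
$39229.2: inside the interval → strictly worse (loss $268.7).
$39567.2: above both → same outcome either way.
$38933.9: inside the interval → strictly worse (loss $564).
$34974.6: below both → same outcome either way.
$39430.9: inside the interval → strictly worse (loss $67).
$39916.4: above both → same outcome either way.
$39351.2: inside the interval → strictly worse (loss $146.7).
Count: 4.

4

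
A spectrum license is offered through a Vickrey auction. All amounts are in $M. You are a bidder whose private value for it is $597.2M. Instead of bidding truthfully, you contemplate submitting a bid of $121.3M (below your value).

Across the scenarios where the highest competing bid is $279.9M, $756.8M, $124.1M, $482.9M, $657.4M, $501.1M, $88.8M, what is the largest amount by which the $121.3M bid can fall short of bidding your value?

$473.1M

$279.9M: truthful gives $317.3M, deviation gives $0M → loss $317.3M.
$756.8M: same outcome either way → loss $0M.
$124.1M: truthful gives $473.1M, deviation gives $0M → loss $473.1M.
$482.9M: truthful gives $114.3M, deviation gives $0M → loss $114.3M.
$657.4M: same outcome either way → loss $0M.
$501.1M: truthful gives $96.1M, deviation gives $0M → loss $96.1M.
$88.8M: same outcome either way → loss $0M.
Maximum loss: $473.1M.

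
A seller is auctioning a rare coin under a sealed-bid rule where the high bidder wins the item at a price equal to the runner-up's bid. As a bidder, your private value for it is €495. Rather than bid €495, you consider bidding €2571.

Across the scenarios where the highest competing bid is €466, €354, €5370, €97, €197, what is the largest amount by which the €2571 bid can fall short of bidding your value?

€466: same outcome either way → loss €0.
€354: same outcome either way → loss €0.
€5370: same outcome either way → loss €0.
€97: same outcome either way → loss €0.
€197: same outcome either way → loss €0.
Maximum loss: €0.

€0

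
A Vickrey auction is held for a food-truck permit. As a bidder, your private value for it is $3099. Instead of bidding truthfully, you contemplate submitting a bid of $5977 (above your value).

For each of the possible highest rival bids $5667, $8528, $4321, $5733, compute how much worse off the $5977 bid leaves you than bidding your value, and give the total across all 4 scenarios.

$6424

The deviation costs you only when the competing bid falls strictly between $3099 and $5977; elsewhere both bids give the same outcome.
$5667: truthful payoff $0, deviation payoff −$2568 → loss $2568.
$8528: outcomes coincide → loss $0.
$4321: truthful payoff $0, deviation payoff −$1222 → loss $1222.
$5733: truthful payoff $0, deviation payoff −$2634 → loss $2634.
Total loss = $2568 + $1222 + $2634 = $6424.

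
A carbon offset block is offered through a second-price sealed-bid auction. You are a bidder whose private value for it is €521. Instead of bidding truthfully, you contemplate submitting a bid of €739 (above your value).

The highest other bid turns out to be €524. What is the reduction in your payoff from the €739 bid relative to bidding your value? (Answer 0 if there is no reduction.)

Bidding your value €521: you lose (since €521 < €524). Payoff €0.
Bidding €739: you win and pay €524. Payoff €521 − €524 = −€3.
The competing bid €524 lies between your value and your inflated bid, so overbidding wins an item priced above your value.
Loss from deviating = €0 − (−€3) = €3.
In a second-price auction your bid sets only whether you win, not what you pay, so bidding your true value is weakly dominant.

€3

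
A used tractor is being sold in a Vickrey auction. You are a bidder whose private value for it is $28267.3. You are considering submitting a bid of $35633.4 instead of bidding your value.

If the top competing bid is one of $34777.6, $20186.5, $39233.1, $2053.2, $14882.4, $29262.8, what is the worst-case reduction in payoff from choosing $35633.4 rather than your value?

$6510.3

$34777.6: truthful gives $0, deviation gives −$6510.3 → loss $6510.3.
$20186.5: same outcome either way → loss $0.
$39233.1: same outcome either way → loss $0.
$2053.2: same outcome either way → loss $0.
$14882.4: same outcome either way → loss $0.
$29262.8: truthful gives $0, deviation gives −$995.5 → loss $995.5.
Maximum loss: $6510.3.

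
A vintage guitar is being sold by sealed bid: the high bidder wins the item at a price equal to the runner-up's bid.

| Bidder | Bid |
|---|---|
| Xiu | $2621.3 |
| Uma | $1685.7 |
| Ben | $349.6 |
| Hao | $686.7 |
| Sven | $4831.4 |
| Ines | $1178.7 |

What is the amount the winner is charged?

Highest bid: Sven at $4831.4, so Sven wins.
Second-highest bid: Xiu at $2621.3 — that is the price the winner pays.

$2621.3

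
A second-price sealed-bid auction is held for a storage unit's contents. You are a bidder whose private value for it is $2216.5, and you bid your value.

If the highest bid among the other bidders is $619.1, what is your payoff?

$1597.4

Your bid $2216.5 exceeds the highest competing bid $619.1, so you win.
In a second-price auction the winner pays the second-highest bid, $619.1.
Payoff = value − price = $2216.5 − $619.1 = $1597.4.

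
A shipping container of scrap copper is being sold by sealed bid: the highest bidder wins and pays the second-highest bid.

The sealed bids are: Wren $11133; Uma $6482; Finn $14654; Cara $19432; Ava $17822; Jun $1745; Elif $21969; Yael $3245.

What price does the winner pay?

Highest bid: Elif at $21969, so Elif wins.
Second-highest bid: Cara at $19432 — that is the price the winner pays.

$19432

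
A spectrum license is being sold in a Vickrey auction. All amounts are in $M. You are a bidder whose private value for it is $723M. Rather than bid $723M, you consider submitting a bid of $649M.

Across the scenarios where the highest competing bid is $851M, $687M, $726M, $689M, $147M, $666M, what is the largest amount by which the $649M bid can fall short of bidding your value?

$57M

$851M: same outcome either way → loss $0M.
$687M: truthful gives $36M, deviation gives $0M → loss $36M.
$726M: same outcome either way → loss $0M.
$689M: truthful gives $34M, deviation gives $0M → loss $34M.
$147M: same outcome either way → loss $0M.
$666M: truthful gives $57M, deviation gives $0M → loss $57M.
Maximum loss: $57M.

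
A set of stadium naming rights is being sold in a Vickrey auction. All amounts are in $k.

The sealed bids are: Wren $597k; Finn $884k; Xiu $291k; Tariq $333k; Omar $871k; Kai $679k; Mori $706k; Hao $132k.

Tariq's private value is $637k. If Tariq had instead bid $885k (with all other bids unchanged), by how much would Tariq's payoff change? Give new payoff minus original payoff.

−$247k

The highest bid among the other bidders is $884k; Tariq's bid doesn't change that.
Original bid $333k: Tariq is not highest (top rival bid is $884k); payoff $0k.
Alternative bid $885k: Tariq is highest, pays the top rival bid $884k; payoff $637k − $884k = −$247k.
Change in payoff = −$247k − ($0k) = −$247k.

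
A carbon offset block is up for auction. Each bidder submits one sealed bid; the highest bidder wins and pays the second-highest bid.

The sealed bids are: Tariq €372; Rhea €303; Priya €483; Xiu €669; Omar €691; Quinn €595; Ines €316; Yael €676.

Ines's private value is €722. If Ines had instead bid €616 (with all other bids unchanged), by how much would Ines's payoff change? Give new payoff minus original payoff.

The highest bid among the other bidders is €691; Ines's bid doesn't change that.
Original bid €316: Ines is not highest (top rival bid is €691); payoff €0.
Alternative bid €616: Ines is not highest (top rival bid is €691); payoff €0.
Change in payoff = €0 − (€0) = €0.

€0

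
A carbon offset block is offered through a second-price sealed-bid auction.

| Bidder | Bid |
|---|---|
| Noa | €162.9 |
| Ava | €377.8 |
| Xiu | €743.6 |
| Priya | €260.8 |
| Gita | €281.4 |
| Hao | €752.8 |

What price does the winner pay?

Highest bid: Hao at €752.8, so Hao wins.
Second-highest bid: Xiu at €743.6 — that is the price the winner pays.

€743.6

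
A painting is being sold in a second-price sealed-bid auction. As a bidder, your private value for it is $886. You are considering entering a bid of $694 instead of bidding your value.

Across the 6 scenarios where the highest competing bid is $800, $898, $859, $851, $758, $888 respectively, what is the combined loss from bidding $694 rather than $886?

$276

The deviation costs you only when the competing bid falls strictly between $694 and $886; elsewhere both bids give the same outcome.
$800: truthful payoff $86, deviation payoff $0 → loss $86.
$898: outcomes coincide → loss $0.
$859: truthful payoff $27, deviation payoff $0 → loss $27.
$851: truthful payoff $35, deviation payoff $0 → loss $35.
$758: truthful payoff $128, deviation payoff $0 → loss $128.
$888: outcomes coincide → loss $0.
Total loss = $86 + $27 + $35 + $128 = $276.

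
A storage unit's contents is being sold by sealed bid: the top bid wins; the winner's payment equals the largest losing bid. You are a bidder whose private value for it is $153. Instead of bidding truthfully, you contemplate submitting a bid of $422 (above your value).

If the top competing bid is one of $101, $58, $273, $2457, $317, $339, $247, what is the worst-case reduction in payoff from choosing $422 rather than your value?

$101: same outcome either way → loss $0.
$58: same outcome either way → loss $0.
$273: truthful gives $0, deviation gives −$120 → loss $120.
$2457: same outcome either way → loss $0.
$317: truthful gives $0, deviation gives −$164 → loss $164.
$339: truthful gives $0, deviation gives −$186 → loss $186.
$247: truthful gives $0, deviation gives −$94 → loss $94.
Maximum loss: $186.

$186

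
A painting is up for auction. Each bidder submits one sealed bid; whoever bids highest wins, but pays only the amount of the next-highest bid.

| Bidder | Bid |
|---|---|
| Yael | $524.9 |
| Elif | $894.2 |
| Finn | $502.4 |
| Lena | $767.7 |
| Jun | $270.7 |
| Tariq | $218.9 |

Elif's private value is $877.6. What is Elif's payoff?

$109.9

Highest bid: Elif at $894.2, so Elif wins.
Second-highest bid: Lena at $767.7 — that is the price the winner pays.
Elif's payoff = value − price = $877.6 − $767.7 = $109.9.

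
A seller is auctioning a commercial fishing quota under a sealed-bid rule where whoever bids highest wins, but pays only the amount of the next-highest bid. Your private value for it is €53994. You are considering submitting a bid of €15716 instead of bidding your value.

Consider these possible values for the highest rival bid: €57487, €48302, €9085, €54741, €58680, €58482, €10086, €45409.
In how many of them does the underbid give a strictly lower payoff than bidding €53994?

2

The deviation hurts exactly when the highest competing bid lies strictly between €15716 and €53994 — underbidding then forfeits a profitable win.
€57487: above both → same outcome either way.
€48302: inside the interval → strictly worse (loss €5692).
€9085: below both → same outcome either way.
€54741: above both → same outcome either way.
€58680: above both → same outcome either way.
€58482: above both → same outcome either way.
€10086: below both → same outcome either way.
€45409: inside the interval → strictly worse (loss €8585).
Count: 2.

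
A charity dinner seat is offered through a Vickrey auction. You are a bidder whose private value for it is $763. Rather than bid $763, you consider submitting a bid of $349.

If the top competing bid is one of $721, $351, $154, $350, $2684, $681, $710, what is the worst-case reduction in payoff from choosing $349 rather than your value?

$413

$721: truthful gives $42, deviation gives $0 → loss $42.
$351: truthful gives $412, deviation gives $0 → loss $412.
$154: same outcome either way → loss $0.
$350: truthful gives $413, deviation gives $0 → loss $413.
$2684: same outcome either way → loss $0.
$681: truthful gives $82, deviation gives $0 → loss $82.
$710: truthful gives $53, deviation gives $0 → loss $53.
Maximum loss: $413.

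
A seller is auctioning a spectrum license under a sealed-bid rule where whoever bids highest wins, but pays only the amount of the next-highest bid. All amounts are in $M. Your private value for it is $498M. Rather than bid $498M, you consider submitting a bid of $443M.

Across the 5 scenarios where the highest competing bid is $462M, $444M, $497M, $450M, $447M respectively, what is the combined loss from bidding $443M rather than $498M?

The deviation costs you only when the competing bid falls strictly between $443M and $498M; elsewhere both bids give the same outcome.
$462M: truthful payoff $36M, deviation payoff $0M → loss $36M.
$444M: truthful payoff $54M, deviation payoff $0M → loss $54M.
$497M: truthful payoff $1M, deviation payoff $0M → loss $1M.
$450M: truthful payoff $48M, deviation payoff $0M → loss $48M.
$447M: truthful payoff $51M, deviation payoff $0M → loss $51M.
Total loss = $36M + $54M + $1M + $48M + $51M = $190M.
Truthful bidding weakly dominates here: raising your bid can only win items priced above your value, and lowering it can only forfeit items priced below.

$190M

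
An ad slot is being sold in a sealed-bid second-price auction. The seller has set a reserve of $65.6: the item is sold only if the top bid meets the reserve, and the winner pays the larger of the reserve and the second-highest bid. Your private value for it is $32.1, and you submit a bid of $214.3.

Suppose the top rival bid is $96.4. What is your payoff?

Your bid $214.3 is the highest and exceeds the reserve.
Price = max(second-highest bid, reserve) = max($96.4, $65.6) = $96.4.
Payoff = $32.1 − $96.4 = −$64.3.

−$64.3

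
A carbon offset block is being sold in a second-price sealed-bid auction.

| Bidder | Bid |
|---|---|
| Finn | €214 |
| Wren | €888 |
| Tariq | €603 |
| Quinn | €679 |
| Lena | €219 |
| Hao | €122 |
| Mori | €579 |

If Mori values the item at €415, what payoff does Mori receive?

Highest bid: Wren at €888, so Wren wins.
Second-highest bid: Quinn at €679 — that is the price the winner pays.
Mori did not win, so Mori pays nothing and receives nothing: payoff €0.

€0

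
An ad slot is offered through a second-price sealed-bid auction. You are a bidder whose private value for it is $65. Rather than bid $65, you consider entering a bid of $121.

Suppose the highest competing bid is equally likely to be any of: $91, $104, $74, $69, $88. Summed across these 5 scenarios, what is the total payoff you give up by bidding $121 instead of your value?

The deviation costs you only when the competing bid falls strictly between $65 and $121; elsewhere both bids give the same outcome.
$91: truthful payoff $0, deviation payoff −$26 → loss $26.
$104: truthful payoff $0, deviation payoff −$39 → loss $39.
$74: truthful payoff $0, deviation payoff −$9 → loss $9.
$69: truthful payoff $0, deviation payoff −$4 → loss $4.
$88: truthful payoff $0, deviation payoff −$23 → loss $23.
Total loss = $26 + $39 + $9 + $4 + $23 = $101.

$101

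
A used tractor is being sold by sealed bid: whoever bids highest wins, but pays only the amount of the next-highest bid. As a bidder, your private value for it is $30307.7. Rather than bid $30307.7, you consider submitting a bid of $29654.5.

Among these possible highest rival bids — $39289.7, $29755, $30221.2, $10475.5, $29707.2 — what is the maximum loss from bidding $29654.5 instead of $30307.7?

$600.5

$39289.7: same outcome either way → loss $0.
$29755: truthful gives $552.7, deviation gives $0 → loss $552.7.
$30221.2: truthful gives $86.5, deviation gives $0 → loss $86.5.
$10475.5: same outcome either way → loss $0.
$29707.2: truthful gives $600.5, deviation gives $0 → loss $600.5.
Maximum loss: $600.5.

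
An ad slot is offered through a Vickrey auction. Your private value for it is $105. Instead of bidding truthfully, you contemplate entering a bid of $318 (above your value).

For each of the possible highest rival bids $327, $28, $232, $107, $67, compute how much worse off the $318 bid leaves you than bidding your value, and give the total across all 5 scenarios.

The deviation costs you only when the competing bid falls strictly between $105 and $318; elsewhere both bids give the same outcome.
$327: outcomes coincide → loss $0.
$28: outcomes coincide → loss $0.
$232: truthful payoff $0, deviation payoff −$127 → loss $127.
$107: truthful payoff $0, deviation payoff −$2 → loss $2.
$67: outcomes coincide → loss $0.
Total loss = $127 + $2 = $129.
Truthful bidding weakly dominates here: raising your bid can only win items priced above your value, and lowering it can only forfeit items priced below.

$129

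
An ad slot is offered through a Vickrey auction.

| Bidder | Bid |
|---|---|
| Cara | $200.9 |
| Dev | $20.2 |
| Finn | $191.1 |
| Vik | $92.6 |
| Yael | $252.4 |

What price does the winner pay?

$200.9

Highest bid: Yael at $252.4, so Yael wins.
Second-highest bid: Cara at $200.9 — that is the price the winner pays.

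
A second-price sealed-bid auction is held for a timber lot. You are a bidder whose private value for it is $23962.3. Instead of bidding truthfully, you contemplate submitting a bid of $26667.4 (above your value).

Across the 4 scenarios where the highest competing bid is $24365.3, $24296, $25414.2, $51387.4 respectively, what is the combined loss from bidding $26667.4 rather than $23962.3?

The deviation costs you only when the competing bid falls strictly between $23962.3 and $26667.4; elsewhere both bids give the same outcome.
$24365.3: truthful payoff $0, deviation payoff −$403 → loss $403.
$24296: truthful payoff $0, deviation payoff −$333.7 → loss $333.7.
$25414.2: truthful payoff $0, deviation payoff −$1451.9 → loss $1451.9.
$51387.4: outcomes coincide → loss $0.
Total loss = $403 + $333.7 + $1451.9 = $2188.6.

$2188.6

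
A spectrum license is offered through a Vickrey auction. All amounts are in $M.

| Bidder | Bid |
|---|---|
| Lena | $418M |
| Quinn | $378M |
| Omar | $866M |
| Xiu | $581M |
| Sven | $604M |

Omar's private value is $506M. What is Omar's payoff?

Highest bid: Omar at $866M, so Omar wins.
Second-highest bid: Sven at $604M — that is the price the winner pays.
Omar's payoff = value − price = $506M − $604M = −$98M.

−$98M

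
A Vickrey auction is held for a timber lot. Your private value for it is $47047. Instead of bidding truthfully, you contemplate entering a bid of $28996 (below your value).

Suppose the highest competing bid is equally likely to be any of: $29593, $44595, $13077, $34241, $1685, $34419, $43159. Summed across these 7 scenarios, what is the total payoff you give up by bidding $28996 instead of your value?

$49228

The deviation costs you only when the competing bid falls strictly between $28996 and $47047; elsewhere both bids give the same outcome.
$29593: truthful payoff $17454, deviation payoff $0 → loss $17454.
$44595: truthful payoff $2452, deviation payoff $0 → loss $2452.
$13077: outcomes coincide → loss $0.
$34241: truthful payoff $12806, deviation payoff $0 → loss $12806.
$1685: outcomes coincide → loss $0.
$34419: truthful payoff $12628, deviation payoff $0 → loss $12628.
$43159: truthful payoff $3888, deviation payoff $0 → loss $3888.
Total loss = $17454 + $2452 + $12806 + $12628 + $3888 = $49228.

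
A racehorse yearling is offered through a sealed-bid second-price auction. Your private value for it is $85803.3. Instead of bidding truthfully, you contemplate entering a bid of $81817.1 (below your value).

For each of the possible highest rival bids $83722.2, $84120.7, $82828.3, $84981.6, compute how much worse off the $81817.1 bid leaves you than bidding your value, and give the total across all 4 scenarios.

$7560.4

The deviation costs you only when the competing bid falls strictly between $81817.1 and $85803.3; elsewhere both bids give the same outcome.
$83722.2: truthful payoff $2081.1, deviation payoff $0 → loss $2081.1.
$84120.7: truthful payoff $1682.6, deviation payoff $0 → loss $1682.6.
$82828.3: truthful payoff $2975, deviation payoff $0 → loss $2975.
$84981.6: truthful payoff $821.7, deviation payoff $0 → loss $821.7.
Total loss = $2081.1 + $1682.6 + $2975 + $821.7 = $7560.4.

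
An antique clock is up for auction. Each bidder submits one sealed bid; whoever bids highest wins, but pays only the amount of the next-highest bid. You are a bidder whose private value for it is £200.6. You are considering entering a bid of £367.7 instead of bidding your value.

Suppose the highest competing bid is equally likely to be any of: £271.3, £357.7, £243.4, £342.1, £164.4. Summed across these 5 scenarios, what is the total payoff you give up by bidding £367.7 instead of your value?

The deviation costs you only when the competing bid falls strictly between £200.6 and £367.7; elsewhere both bids give the same outcome.
£271.3: truthful payoff £0, deviation payoff −£70.7 → loss £70.7.
£357.7: truthful payoff £0, deviation payoff −£157.1 → loss £157.1.
£243.4: truthful payoff £0, deviation payoff −£42.8 → loss £42.8.
£342.1: truthful payoff £0, deviation payoff −£141.5 → loss £141.5.
£164.4: outcomes coincide → loss £0.
Total loss = £70.7 + £157.1 + £42.8 + £141.5 = £412.1.

£412.1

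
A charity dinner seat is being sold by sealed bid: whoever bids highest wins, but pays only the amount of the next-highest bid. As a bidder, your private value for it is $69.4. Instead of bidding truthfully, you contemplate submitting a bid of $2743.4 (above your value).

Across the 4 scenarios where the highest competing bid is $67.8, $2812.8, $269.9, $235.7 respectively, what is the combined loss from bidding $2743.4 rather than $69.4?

The deviation costs you only when the competing bid falls strictly between $69.4 and $2743.4; elsewhere both bids give the same outcome.
$67.8: outcomes coincide → loss $0.
$2812.8: outcomes coincide → loss $0.
$269.9: truthful payoff $0, deviation payoff −$200.5 → loss $200.5.
$235.7: truthful payoff $0, deviation payoff −$166.3 → loss $166.3.
Total loss = $200.5 + $166.3 = $366.8.

$366.8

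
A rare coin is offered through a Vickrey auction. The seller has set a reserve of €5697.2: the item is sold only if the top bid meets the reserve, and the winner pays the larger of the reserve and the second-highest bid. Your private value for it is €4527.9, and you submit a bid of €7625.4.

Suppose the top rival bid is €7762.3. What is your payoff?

Your bid €7625.4 is below the highest competing bid €7762.3, so you lose. Payoff €0.

€0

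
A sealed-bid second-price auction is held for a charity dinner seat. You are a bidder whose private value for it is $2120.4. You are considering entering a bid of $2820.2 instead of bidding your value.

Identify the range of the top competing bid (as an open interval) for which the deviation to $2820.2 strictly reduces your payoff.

If the competing bid is below $2120.4, both bids win at the same price — no difference.
If it is above $2820.2, both bids lose — no difference.
If it lies strictly between $2120.4 and $2820.2, bidding your value loses (payoff 0) while bidding $2820.2 wins at a price above your value (payoff negative).
So the deviation strictly hurts on the open interval ($2120.4, $2820.2).

($2120.4, $2820.2)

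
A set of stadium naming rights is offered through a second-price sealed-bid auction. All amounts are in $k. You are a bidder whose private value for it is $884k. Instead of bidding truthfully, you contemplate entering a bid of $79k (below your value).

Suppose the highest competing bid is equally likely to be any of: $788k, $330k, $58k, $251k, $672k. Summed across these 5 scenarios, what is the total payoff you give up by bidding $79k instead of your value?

The deviation costs you only when the competing bid falls strictly between $79k and $884k; elsewhere both bids give the same outcome.
$788k: truthful payoff $96k, deviation payoff $0k → loss $96k.
$330k: truthful payoff $554k, deviation payoff $0k → loss $554k.
$58k: outcomes coincide → loss $0k.
$251k: truthful payoff $633k, deviation payoff $0k → loss $633k.
$672k: truthful payoff $212k, deviation payoff $0k → loss $212k.
Total loss = $96k + $554k + $633k + $212k = $1495k.

$1495k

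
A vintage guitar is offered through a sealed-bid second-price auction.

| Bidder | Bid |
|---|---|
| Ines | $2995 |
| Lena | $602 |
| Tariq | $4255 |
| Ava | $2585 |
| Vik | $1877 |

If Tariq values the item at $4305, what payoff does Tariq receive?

Highest bid: Tariq at $4255, so Tariq wins.
Second-highest bid: Ines at $2995 — that is the price the winner pays.
Tariq's payoff = value − price = $4305 − $2995 = $1310.

$1310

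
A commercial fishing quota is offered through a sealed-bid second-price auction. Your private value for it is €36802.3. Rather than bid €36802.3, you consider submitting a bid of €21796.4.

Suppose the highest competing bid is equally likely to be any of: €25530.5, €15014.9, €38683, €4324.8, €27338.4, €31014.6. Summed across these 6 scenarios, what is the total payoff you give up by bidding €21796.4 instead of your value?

The deviation costs you only when the competing bid falls strictly between €21796.4 and €36802.3; elsewhere both bids give the same outcome.
€25530.5: truthful payoff €11271.8, deviation payoff €0 → loss €11271.8.
€15014.9: outcomes coincide → loss €0.
€38683: outcomes coincide → loss €0.
€4324.8: outcomes coincide → loss €0.
€27338.4: truthful payoff €9463.9, deviation payoff €0 → loss €9463.9.
€31014.6: truthful payoff €5787.7, deviation payoff €0 → loss €5787.7.
Total loss = €11271.8 + €9463.9 + €5787.7 = €26523.4.

€26523.4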